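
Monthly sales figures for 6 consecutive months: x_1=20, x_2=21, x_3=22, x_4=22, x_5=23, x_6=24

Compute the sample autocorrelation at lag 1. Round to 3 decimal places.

0.400

Mean x̄ = (20 + 21 + 22 + 22 + 23 + 24)/6 = 22.0000
Σ(x_t−x̄)(x_{t+1}−x̄) = (2.0000) + (0.0000) + (0.0000) + (0.0000) + (2.0000) = 4.0000
Denominator Σ(x_t−x̄)² = 10.0000
r_1 = 4.0000 / 10.0000 = 0.400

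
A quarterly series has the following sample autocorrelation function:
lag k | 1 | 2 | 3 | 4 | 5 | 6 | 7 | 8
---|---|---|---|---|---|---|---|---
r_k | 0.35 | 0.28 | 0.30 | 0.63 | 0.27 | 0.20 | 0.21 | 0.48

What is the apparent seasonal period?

4

The largest autocorrelation is r_4 = 0.63, with a weaker echo at lag 8 (0.48); the remaining lags stay at or below 0.35. The elevated value at lag 1 (0.35), dropping to 0.28 at lag 2, reflects decaying short-term dependence rather than seasonality.
The dominant spike at lag 4 indicates a seasonal period of 4.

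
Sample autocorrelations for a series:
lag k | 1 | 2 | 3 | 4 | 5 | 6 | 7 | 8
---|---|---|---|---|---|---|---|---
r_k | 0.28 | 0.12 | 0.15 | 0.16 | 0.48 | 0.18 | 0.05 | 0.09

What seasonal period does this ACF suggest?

The largest autocorrelation is r_5 = 0.48; the remaining lags stay at or below 0.28. The elevated value at lag 1 (0.28), dropping to 0.12 at lag 2, reflects decaying short-term dependence rather than seasonality.
The dominant spike at lag 5 indicates a seasonal period of 5.

5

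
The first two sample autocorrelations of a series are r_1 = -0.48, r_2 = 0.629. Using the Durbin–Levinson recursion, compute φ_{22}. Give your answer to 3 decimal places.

φ_{22} = (r_2 − r_1²) / (1 − r_1²)
r_1² = (-0.48)² = 0.2304
Numerator = 0.629 − 0.2304 = 0.3986; denominator = 1 − 0.2304 = 0.7696
φ_{22} = 0.3986 / 0.7696 = 0.518

0.518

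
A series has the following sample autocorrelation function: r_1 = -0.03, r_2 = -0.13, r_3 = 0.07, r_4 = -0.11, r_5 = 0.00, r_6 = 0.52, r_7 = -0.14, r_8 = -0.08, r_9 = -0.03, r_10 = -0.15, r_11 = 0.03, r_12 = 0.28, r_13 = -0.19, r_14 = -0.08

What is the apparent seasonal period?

The largest autocorrelation is r_6 = 0.52, with a weaker echo at lag 12 (0.28); the remaining lags stay at or below 0.07.
The dominant spike at lag 6 indicates a seasonal period of 6.

6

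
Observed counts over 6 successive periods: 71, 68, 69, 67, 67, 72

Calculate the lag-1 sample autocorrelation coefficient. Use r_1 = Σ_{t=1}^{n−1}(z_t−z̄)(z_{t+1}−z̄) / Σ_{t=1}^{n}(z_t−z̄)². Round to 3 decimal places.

Mean z̄ = (71 + 68 + 69 + 67 + 67 + 72)/6 = 69.0000
Numerator Σ_{t=1}^{5}(z_t−z̄)(z_{t+1}−z̄) = -4.0000
Denominator Σ(z_t−z̄)² = 22.0000
r_1 = -4.0000 / 22.0000 = -0.182

-0.182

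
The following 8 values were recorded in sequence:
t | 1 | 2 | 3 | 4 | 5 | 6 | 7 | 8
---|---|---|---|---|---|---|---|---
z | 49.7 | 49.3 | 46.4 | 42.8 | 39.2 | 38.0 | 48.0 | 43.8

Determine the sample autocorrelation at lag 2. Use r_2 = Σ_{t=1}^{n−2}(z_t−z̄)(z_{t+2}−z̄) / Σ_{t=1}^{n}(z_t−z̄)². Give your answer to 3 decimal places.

Mean z̄ = (49.7 + 49.3 + 46.4 + 42.8 + 39.2 + 38.0 + 48.0 + 43.8)/8 = 44.6500
Deviations from mean: 5.0500, 4.6500, 1.7500, -1.8500, -5.4500, -6.6500, 3.3500, -0.8500
Numerator Σ_{t=1}^{6}(z_t−z̄)(z_{t+2}−z̄) = -9.6050
Denominator Σ(z_t−z̄)² = 139.4800
r_2 = -9.6050 / 139.4800 = -0.069

-0.069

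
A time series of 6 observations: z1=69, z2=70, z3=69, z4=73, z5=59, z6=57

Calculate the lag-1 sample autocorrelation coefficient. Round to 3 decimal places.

0.272

Mean z̄ = (69 + 70 + 69 + 73 + 59 + 57)/6 = 66.1667
Numerator Σ_{t=1}^{5}(z_t−z̄)(z_{t+1}−z̄) = 57.8056
Denominator Σ(z_t−z̄)² = 212.8333
r_1 = 57.8056 / 212.8333 = 0.272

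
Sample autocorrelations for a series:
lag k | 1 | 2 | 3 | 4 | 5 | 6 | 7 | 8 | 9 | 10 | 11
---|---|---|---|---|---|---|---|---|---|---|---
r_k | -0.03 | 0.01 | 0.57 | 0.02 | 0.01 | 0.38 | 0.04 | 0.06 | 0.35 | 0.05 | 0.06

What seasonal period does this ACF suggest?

3

The largest autocorrelation is r_3 = 0.57, with weaker echoes at lags 6 (0.38) and 9 (0.35); the remaining lags stay at or below 0.06.
The dominant spike at lag 3 indicates a seasonal period of 3.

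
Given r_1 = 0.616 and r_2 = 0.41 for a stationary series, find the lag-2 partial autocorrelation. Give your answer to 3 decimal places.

0.049

φ_{22} = (r_2 − r_1²) / (1 − r_1²)
r_1² = (0.616)² = 0.379456
Numerator = 0.41 − 0.3795 = 0.0305; denominator = 1 − 0.3795 = 0.6205
φ_{22} = 0.0305 / 0.6205 = 0.049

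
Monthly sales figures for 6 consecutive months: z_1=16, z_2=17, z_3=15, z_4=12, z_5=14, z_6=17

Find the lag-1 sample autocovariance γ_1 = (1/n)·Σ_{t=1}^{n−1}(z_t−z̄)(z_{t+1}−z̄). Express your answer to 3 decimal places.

0.551

Mean z̄ = (16 + 17 + 15 + 12 + 14 + 17)/6 = 15.1667
Σ_{t=1}^{5}(z_t−z̄)(z_{t+1}−z̄) = 3.3056
γ_1 = 3.3056 / 6 = 0.551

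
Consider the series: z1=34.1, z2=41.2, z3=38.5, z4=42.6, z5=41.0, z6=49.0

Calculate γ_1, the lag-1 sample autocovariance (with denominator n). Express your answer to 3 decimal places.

Mean z̄ = (34.1 + 41.2 + 38.5 + 42.6 + 41.0 + 49.0)/6 = 41.0667
Σ_{t=1}^{5}(z_t−z̄)(z_{t+1}−z̄) = -5.8378
γ_1 = -5.8378 / 6 = -0.973

-0.973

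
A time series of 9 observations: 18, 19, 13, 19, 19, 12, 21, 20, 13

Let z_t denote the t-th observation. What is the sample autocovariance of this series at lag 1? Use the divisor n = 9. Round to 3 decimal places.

Mean z̄ = (18 + 19 + 13 + 19 + 19 + 12 + 21 + 20 + 13)/9 = 17.1111
Σ_{t=1}^{8}(z_t−z̄)(z_{t+1}−z̄) = -40.4568
γ_1 = -40.4568 / 9 = -4.495

-4.495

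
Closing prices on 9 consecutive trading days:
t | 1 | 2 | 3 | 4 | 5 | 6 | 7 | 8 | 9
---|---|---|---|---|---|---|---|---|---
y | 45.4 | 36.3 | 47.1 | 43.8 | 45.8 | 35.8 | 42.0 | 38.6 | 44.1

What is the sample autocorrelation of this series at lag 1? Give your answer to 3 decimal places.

Mean ȳ = (45.4 + 36.3 + 47.1 + 43.8 + 45.8 + 35.8 + 42.0 + 38.6 + 44.1)/9 = 42.1000
Numerator Σ_{t=1}^{8}(y_t−ȳ)(y_{t+1}−ȳ) = -62.6800
Denominator Σ(y_t−ȳ)² = 142.0600
r_1 = -62.6800 / 142.0600 = -0.441

-0.441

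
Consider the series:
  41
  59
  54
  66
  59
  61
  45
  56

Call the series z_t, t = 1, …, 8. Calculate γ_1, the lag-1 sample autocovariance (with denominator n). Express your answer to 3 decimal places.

-9.346

Mean z̄ = (41 + 59 + 54 + 66 + 59 + 61 + 45 + 56)/8 = 55.1250
Deviations: -14.1250, 3.8750, -1.1250, 10.8750, 3.8750, 5.8750, -10.1250, 0.8750
Σ_{t=1}^{7}(z_t−z̄)(z_{t+1}−z̄) = -74.7656
γ_1 = -74.7656 / 8 = -9.346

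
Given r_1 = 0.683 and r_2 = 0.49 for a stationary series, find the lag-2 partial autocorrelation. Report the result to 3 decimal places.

φ_{22} = (r_2 − r_1²) / (1 − r_1²)
r_1² = (0.683)² = 0.466489
Numerator = 0.49 − 0.4665 = 0.0235; denominator = 1 − 0.4665 = 0.5335
φ_{22} = 0.0235 / 0.5335 = 0.044

0.044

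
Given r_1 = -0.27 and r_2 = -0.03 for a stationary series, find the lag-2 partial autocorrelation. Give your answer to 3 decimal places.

φ_{22} = (r_2 − r_1²) / (1 − r_1²)
r_1² = (-0.27)² = 0.0729
Numerator = -0.03 − 0.0729 = -0.1029; denominator = 1 − 0.0729 = 0.9271
φ_{22} = -0.1029 / 0.9271 = -0.111

-0.111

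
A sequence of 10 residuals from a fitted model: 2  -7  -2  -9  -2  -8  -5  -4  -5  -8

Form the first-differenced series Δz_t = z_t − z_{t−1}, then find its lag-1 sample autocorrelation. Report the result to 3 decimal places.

-0.735

First differences Δz: -9, 5, -7, 7, -6, 3, 1, -1, -3
Mean of differences = -1.1111
Numerator Σ(Δz_t−Δz̄)(Δz_{t+1}−Δz̄) = -183.0123
Denominator Σ(Δz_t−Δz̄)² = 248.8889
r_1(Δz) = -183.0123 / 248.8889 = -0.735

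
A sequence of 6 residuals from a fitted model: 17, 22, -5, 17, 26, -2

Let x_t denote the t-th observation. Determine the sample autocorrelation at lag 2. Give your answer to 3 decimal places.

Mean x̄ = (17 + 22 − 5 + 17 + 26 − 2)/6 = 12.5000
Σ(x_t−x̄)(x_{t+2}−x̄) = (-78.7500) + (42.7500) + (-236.2500) + (-65.2500) = -337.5000
Denominator Σ(x_t−x̄)² = 829.5000
r_2 = -337.5000 / 829.5000 = -0.407

-0.407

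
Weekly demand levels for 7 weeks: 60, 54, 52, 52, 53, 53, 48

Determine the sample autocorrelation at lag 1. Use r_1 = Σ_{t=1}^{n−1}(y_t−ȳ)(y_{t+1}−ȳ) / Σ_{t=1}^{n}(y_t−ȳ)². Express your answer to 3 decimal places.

Mean ȳ = (60 + 54 + 52 + 52 + 53 + 53 + 48)/7 = 53.1429
Numerator Σ_{t=1}^{6}(y_t−ȳ)(y_{t+1}−ȳ) = 7.1224
Denominator Σ(y_t−ȳ)² = 76.8571
r_1 = 7.1224 / 76.8571 = 0.093

0.093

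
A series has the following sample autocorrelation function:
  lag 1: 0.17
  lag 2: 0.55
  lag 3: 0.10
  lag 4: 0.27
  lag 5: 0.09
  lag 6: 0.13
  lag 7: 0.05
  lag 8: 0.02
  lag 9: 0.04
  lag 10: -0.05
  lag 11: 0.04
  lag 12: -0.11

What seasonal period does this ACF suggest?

2

The largest autocorrelation is r_2 = 0.55, with a weaker echo at lag 4 (0.27); the remaining lags stay at or below 0.17.
The dominant spike at lag 2 indicates a seasonal period of 2.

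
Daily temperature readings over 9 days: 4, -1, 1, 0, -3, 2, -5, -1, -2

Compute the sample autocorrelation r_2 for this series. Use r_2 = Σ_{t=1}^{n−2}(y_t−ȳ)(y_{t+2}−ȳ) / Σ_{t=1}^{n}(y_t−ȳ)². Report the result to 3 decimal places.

Mean ȳ = (4 − 1 + 1 + 0 − 3 + 2 − 5 − 1 − 2)/9 = -0.5556
Σ(y_t−ȳ)(y_{t+2}−ȳ) = (7.0864) + (-0.2469) + (-3.8025) + (1.4198) + (10.8642) + (-1.1358) + (6.4198) = 20.6049
Denominator Σ(y_t−ȳ)² = 58.2222
r_2 = 20.6049 / 58.2222 = 0.354

0.354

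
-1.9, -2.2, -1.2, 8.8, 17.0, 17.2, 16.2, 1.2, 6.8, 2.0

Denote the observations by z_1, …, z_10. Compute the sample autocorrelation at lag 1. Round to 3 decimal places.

0.536

Mean z̄ = (-1.9 − 2.2 − 1.2 + 8.8 + 17.0 + 17.2 + 16.2 + 1.2 + 6.8 + 2.0)/10 = 6.3900
Numerator Σ_{t=1}^{9}(z_t−z̄)(z_{t+1}−z̄) = 309.5859
Denominator Σ(z_t−z̄)² = 577.9690
r_1 = 309.5859 / 577.9690 = 0.536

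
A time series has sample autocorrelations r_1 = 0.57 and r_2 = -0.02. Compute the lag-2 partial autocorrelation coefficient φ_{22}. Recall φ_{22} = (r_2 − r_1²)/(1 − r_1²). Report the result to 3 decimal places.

φ_{22} = (r_2 − r_1²) / (1 − r_1²)
r_1² = (0.57)² = 0.3249
Numerator = -0.02 − 0.3249 = -0.3449; denominator = 1 − 0.3249 = 0.6751
φ_{22} = -0.3449 / 0.6751 = -0.511

-0.511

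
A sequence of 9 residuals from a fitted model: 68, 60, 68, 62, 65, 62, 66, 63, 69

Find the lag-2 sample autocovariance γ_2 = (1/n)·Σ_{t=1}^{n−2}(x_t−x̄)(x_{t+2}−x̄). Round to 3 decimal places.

Mean x̄ = (68 + 60 + 68 + 62 + 65 + 62 + 66 + 63 + 69)/9 = 64.7778
Σ_{t=1}^{7}(x_t−x̄)(x_{t+2}−x̄) = 42.4568
γ_2 = 42.4568 / 9 = 4.717

4.717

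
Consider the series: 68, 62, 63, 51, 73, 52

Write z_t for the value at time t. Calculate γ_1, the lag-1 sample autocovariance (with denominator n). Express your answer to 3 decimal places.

-40.292

Mean z̄ = (68 + 62 + 63 + 51 + 73 + 52)/6 = 61.5000
Σ_{t=1}^{5}(z_t−z̄)(z_{t+1}−z̄) = -241.7500
γ_1 = -241.7500 / 6 = -40.292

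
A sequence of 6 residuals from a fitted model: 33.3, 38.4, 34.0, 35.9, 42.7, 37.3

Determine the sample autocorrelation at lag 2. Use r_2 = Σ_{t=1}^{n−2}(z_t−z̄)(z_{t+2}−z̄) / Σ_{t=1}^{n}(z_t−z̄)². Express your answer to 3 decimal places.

-0.140

Mean z̄ = (33.3 + 38.4 + 34.0 + 35.9 + 42.7 + 37.3)/6 = 36.9333
Σ(z_t−z̄)(z_{t+2}−z̄) = (10.6578) + (-1.5156) + (-16.9156) + (-0.3789) = -8.1522
Denominator Σ(z_t−z̄)² = 58.4133
r_2 = -8.1522 / 58.4133 = -0.140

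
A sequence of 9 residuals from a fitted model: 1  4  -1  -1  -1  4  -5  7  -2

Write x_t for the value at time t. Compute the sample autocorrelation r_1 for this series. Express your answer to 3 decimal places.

Mean x̄ = (1 + 4 − 1 − 1 − 1 + 4 − 5 + 7 − 2)/9 = 0.6667
Numerator Σ_{t=1}^{8}(x_t−x̄)(x_{t+1}−x̄) = -76.1111
Denominator Σ(x_t−x̄)² = 110.0000
r_1 = -76.1111 / 110.0000 = -0.692

-0.692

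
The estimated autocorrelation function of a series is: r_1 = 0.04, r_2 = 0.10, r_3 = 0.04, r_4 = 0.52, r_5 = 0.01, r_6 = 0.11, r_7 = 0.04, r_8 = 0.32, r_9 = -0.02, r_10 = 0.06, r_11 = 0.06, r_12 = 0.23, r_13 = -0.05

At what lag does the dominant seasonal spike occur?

The largest autocorrelation is r_4 = 0.52, with weaker echoes at lags 8 (0.32) and 12 (0.23); the remaining lags stay at or below 0.11.
The dominant spike at lag 4 indicates a seasonal period of 4.

4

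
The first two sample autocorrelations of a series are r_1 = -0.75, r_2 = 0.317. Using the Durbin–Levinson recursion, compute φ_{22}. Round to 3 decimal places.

-0.561

φ_{22} = (r_2 − r_1²) / (1 − r_1²)
r_1² = (-0.75)² = 0.5625
Numerator = 0.317 − 0.5625 = -0.2455; denominator = 1 − 0.5625 = 0.4375
φ_{22} = -0.2455 / 0.4375 = -0.561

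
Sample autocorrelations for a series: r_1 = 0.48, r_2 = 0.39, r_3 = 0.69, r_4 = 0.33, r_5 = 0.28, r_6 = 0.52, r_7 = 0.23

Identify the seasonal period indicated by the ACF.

The largest autocorrelation is r_3 = 0.69, with a weaker echo at lag 6 (0.52); the remaining lags stay at or below 0.48. The elevated value at lag 1 (0.48), dropping to 0.39 at lag 2, reflects decaying short-term dependence rather than seasonality.
The dominant spike at lag 3 indicates a seasonal period of 3.

3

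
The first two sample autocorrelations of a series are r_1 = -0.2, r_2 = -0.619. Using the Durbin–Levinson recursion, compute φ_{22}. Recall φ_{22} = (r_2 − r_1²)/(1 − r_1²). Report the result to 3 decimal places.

-0.686

φ_{22} = (r_2 − r_1²) / (1 − r_1²)
r_1² = (-0.2)² = 0.04
Numerator = -0.619 − 0.0400 = -0.6590; denominator = 1 − 0.0400 = 0.9600
φ_{22} = -0.6590 / 0.9600 = -0.686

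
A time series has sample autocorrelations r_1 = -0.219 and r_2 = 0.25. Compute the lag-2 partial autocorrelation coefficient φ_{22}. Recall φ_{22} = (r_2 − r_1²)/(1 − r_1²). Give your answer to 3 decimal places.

0.212

φ_{22} = (r_2 − r_1²) / (1 − r_1²)
r_1² = (-0.219)² = 0.047961
Numerator = 0.25 − 0.0480 = 0.2020; denominator = 1 − 0.0480 = 0.9520
φ_{22} = 0.2020 / 0.9520 = 0.212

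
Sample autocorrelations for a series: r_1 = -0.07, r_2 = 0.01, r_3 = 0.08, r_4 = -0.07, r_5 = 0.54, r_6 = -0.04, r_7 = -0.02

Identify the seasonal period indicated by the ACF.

The largest autocorrelation is r_5 = 0.54; the remaining lags stay at or below 0.08.
The dominant spike at lag 5 indicates a seasonal period of 5.

5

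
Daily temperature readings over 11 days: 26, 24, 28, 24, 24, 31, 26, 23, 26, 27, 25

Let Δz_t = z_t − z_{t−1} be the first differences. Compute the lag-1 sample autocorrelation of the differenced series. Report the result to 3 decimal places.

-0.389

First differences Δz: -2, 4, -4, 0, 7, -5, -3, 3, 1, -2
Mean of differences = -0.1000
Numerator Σ(Δz_t−Δz̄)(Δz_{t+1}−Δz̄) = -51.7100
Denominator Σ(Δz_t−Δz̄)² = 132.9000
r_1(Δz) = -51.7100 / 132.9000 = -0.389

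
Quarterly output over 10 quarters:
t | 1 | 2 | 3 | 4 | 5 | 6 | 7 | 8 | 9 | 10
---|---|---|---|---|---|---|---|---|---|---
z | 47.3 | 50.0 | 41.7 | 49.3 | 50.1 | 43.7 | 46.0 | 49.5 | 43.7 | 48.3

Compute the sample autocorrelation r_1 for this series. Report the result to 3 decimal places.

-0.509

Mean z̄ = (47.3 + 50.0 + 41.7 + 49.3 + 50.1 + 43.7 + 46.0 + 49.5 + 43.7 + 48.3)/10 = 46.9600
Numerator Σ_{t=1}^{9}(z_t−z̄)(z_{t+1}−z̄) = -42.1116
Denominator Σ(z_t−z̄)² = 82.7840
r_1 = -42.1116 / 82.7840 = -0.509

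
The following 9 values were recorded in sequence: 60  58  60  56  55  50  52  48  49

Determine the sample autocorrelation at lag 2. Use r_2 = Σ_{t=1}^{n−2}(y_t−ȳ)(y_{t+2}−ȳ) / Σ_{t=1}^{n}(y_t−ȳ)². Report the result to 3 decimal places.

0.422

Mean ȳ = (60 + 58 + 60 + 56 + 55 + 50 + 52 + 48 + 49)/9 = 54.2222
Numerator Σ_{t=1}^{7}(y_t−ȳ)(y_{t+2}−ȳ) = 73.2346
Denominator Σ(y_t−ȳ)² = 173.5556
r_2 = 73.2346 / 173.5556 = 0.422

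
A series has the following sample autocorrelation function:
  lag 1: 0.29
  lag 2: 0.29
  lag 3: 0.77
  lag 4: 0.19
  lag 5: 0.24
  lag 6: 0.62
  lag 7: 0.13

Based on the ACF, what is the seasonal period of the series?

3

The largest autocorrelation is r_3 = 0.77, with a weaker echo at lag 6 (0.62); the remaining lags stay at or below 0.29.
The dominant spike at lag 3 indicates a seasonal period of 3.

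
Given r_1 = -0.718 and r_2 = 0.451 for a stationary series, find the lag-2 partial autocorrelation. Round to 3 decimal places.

φ_{22} = (r_2 − r_1²) / (1 − r_1²)
r_1² = (-0.718)² = 0.515524
Numerator = 0.451 − 0.5155 = -0.0645; denominator = 1 − 0.5155 = 0.4845
φ_{22} = -0.0645 / 0.4845 = -0.133

-0.133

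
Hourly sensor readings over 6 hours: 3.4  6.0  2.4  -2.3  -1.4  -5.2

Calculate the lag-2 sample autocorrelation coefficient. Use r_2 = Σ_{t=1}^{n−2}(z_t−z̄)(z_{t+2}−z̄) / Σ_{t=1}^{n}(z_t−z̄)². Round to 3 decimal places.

0.028

Mean z̄ = (3.4 + 6.0 + 2.4 − 2.3 − 1.4 − 5.2)/6 = 0.4833
Numerator Σ_{t=1}^{4}(z_t−z̄)(z_{t+2}−z̄) = 2.4444
Denominator Σ(z_t−z̄)² = 86.2083
r_2 = 2.4444 / 86.2083 = 0.028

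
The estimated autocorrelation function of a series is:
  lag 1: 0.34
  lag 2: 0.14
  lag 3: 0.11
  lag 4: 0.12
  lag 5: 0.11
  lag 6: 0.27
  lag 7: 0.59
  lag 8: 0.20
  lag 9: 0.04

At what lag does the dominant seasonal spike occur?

7

The largest autocorrelation is r_7 = 0.59; the remaining lags stay at or below 0.34. The elevated value at lag 1 (0.34), dropping to 0.14 at lag 2, reflects decaying short-term dependence rather than seasonality.
The dominant spike at lag 7 indicates a seasonal period of 7.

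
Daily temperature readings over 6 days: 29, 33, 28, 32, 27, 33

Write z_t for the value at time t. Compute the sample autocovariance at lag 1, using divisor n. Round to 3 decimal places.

Mean z̄ = (29 + 33 + 28 + 32 + 27 + 33)/6 = 30.3333
Σ_{t=1}^{5}(z_t−z̄)(z_{t+1}−z̄) = -28.1111
γ_1 = -28.1111 / 6 = -4.685

-4.685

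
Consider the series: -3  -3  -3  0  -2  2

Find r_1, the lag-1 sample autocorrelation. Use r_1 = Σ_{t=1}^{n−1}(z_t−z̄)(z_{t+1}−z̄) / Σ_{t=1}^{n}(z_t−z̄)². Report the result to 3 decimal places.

Mean z̄ = (-3 − 3 − 3 + 0 − 2 + 2)/6 = -1.5000
Deviations from mean: -1.5000, -1.5000, -1.5000, 1.5000, -0.5000, 3.5000
Numerator Σ_{t=1}^{5}(z_t−z̄)(z_{t+1}−z̄) = -0.2500
Denominator Σ(z_t−z̄)² = 21.5000
r_1 = -0.2500 / 21.5000 = -0.012

-0.012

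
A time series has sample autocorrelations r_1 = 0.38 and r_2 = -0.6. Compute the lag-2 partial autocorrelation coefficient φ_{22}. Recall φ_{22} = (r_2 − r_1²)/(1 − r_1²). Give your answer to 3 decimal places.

-0.870

φ_{22} = (r_2 − r_1²) / (1 − r_1²)
r_1² = (0.38)² = 0.1444
Numerator = -0.6 − 0.1444 = -0.7444; denominator = 1 − 0.1444 = 0.8556
φ_{22} = -0.7444 / 0.8556 = -0.870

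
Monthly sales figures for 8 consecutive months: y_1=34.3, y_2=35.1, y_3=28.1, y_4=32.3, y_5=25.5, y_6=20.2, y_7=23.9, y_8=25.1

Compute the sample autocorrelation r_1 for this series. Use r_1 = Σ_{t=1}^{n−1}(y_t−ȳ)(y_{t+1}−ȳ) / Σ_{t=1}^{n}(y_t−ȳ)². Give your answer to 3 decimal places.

0.491

Mean ȳ = (34.3 + 35.1 + 28.1 + 32.3 + 25.5 + 20.2 + 23.9 + 25.1)/8 = 28.0625
Deviations from mean: 6.2375, 7.0375, 0.0375, 4.2375, -2.5625, -7.8625, -4.1625, -2.9625
Numerator Σ_{t=1}^{7}(y_t−ȳ)(y_{t+1}−ȳ) = 98.6673
Denominator Σ(y_t−ȳ)² = 200.8788
r_1 = 98.6673 / 200.8788 = 0.491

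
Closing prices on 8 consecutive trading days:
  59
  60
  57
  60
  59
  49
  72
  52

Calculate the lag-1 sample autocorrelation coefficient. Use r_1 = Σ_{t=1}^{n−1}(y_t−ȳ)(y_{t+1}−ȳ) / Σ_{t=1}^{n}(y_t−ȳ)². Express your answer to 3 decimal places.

Mean ȳ = (59 + 60 + 57 + 60 + 59 + 49 + 72 + 52)/8 = 58.5000
Σ(y_t−ȳ)(y_{t+1}−ȳ) = (0.7500) + (-2.2500) + (-2.2500) + (0.7500) + (-4.7500) + (-128.2500) + (-87.7500) = -223.7500
Denominator Σ(y_t−ȳ)² = 322.0000
r_1 = -223.7500 / 322.0000 = -0.695

-0.695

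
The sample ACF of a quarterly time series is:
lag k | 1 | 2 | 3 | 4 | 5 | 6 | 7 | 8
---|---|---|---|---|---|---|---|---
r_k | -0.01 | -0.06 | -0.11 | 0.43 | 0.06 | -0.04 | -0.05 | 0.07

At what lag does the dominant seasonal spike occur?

4

The largest autocorrelation is r_4 = 0.43; the remaining lags stay at or below 0.07.
The dominant spike at lag 4 indicates a seasonal period of 4.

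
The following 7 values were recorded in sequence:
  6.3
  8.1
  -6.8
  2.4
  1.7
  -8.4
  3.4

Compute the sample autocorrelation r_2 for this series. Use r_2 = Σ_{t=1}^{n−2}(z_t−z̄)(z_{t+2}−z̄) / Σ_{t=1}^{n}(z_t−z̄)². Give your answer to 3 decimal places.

-0.206

Mean z̄ = (6.3 + 8.1 − 6.8 + 2.4 + 1.7 − 8.4 + 3.4)/7 = 0.9571
Deviations from mean: 5.3429, 7.1429, -7.7571, 1.4429, 0.7429, -9.3571, 2.4429
Numerator Σ_{t=1}^{5}(z_t−z̄)(z_{t+2}−z̄) = -48.5880
Denominator Σ(z_t−z̄)² = 235.8971
r_2 = -48.5880 / 235.8971 = -0.206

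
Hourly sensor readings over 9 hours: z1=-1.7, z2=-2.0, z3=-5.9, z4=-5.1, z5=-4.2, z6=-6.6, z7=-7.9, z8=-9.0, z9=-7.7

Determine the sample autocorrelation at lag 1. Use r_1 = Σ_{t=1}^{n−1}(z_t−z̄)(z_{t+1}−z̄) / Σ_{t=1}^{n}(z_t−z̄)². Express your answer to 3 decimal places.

Mean z̄ = (-1.7 − 2.0 − 5.9 − 5.1 − 4.2 − 6.6 − 7.9 − 9.0 − 7.7)/9 = -5.5667
Numerator Σ_{t=1}^{8}(z_t−z̄)(z_{t+1}−z̄) = 29.4189
Denominator Σ(z_t−z̄)² = 52.7200
r_1 = 29.4189 / 52.7200 = 0.558

0.558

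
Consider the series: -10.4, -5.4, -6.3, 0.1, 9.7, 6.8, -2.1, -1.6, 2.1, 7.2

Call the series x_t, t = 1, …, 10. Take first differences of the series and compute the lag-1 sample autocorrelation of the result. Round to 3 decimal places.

First differences Δx: 5.0, -0.9, 6.4, 9.6, -2.9, -8.9, 0.5, 3.7, 5.1
Mean of differences = 1.9556
Numerator Σ(Δx_t−Δx̄)(Δx_{t+1}−Δx̄) = 46.9291
Denominator Σ(Δx_t−Δx̄)² = 252.0822
r_1(Δx) = 46.9291 / 252.0822 = 0.186

0.186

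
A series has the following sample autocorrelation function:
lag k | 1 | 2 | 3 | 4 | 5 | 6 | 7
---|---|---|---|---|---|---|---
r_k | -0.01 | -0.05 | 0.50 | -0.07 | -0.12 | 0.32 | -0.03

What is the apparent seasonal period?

3

The largest autocorrelation is r_3 = 0.50, with a weaker echo at lag 6 (0.32); the remaining lags stay at or below -0.01.
The dominant spike at lag 3 indicates a seasonal period of 3.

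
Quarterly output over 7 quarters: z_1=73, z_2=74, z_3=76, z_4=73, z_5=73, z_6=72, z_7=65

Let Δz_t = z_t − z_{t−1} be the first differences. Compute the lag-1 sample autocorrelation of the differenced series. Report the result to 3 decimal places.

First differences Δz: 1, 2, -3, 0, -1, -7
Mean of differences = -1.3333
Numerator Σ(Δz_t−Δz̄)(Δz_{t+1}−Δz̄) = -1.4444
Denominator Σ(Δz_t−Δz̄)² = 53.3333
r_1(Δz) = -1.4444 / 53.3333 = -0.027

-0.027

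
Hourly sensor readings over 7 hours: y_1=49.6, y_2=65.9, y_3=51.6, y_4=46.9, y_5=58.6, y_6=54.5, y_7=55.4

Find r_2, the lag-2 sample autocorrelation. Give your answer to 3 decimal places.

-0.336

Mean ȳ = (49.6 + 65.9 + 51.6 + 46.9 + 58.6 + 54.5 + 55.4)/7 = 54.6429
Deviations from mean: -5.0429, 11.2571, -3.0429, -7.7429, 3.9571, -0.1429, 0.7571
Σ(y_t−ȳ)(y_{t+2}−ȳ) = (15.3447) + (-87.1624) + (-12.0410) + (1.1061) + (2.9961) = -79.7565
Denominator Σ(y_t−ȳ)² = 237.6171
r_2 = -79.7565 / 237.6171 = -0.336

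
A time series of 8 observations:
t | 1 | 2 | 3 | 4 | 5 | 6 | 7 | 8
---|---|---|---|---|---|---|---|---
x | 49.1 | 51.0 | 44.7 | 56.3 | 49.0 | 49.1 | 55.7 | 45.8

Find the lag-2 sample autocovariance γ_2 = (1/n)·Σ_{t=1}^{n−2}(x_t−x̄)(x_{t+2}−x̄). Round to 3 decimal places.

1.105

Mean x̄ = (49.1 + 51.0 + 44.7 + 56.3 + 49.0 + 49.1 + 55.7 + 45.8)/8 = 50.0875
Σ_{t=1}^{6}(x_t−x̄)(x_{t+2}−x̄) = 8.8434
γ_2 = 8.8434 / 8 = 1.105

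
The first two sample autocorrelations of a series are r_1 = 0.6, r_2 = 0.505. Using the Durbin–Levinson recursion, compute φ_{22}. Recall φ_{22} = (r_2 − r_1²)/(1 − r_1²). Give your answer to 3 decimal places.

φ_{22} = (r_2 − r_1²) / (1 − r_1²)
r_1² = (0.6)² = 0.36
Numerator = 0.505 − 0.3600 = 0.1450; denominator = 1 − 0.3600 = 0.6400
φ_{22} = 0.1450 / 0.6400 = 0.227

0.227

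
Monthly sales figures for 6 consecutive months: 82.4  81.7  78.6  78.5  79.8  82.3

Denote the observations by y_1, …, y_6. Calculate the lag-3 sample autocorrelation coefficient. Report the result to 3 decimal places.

Mean ȳ = (82.4 + 81.7 + 78.6 + 78.5 + 79.8 + 82.3)/6 = 80.5500
Numerator Σ_{t=1}^{3}(y_t−ȳ)(y_{t+3}−ȳ) = -8.0675
Denominator Σ(y_t−ȳ)² = 16.3750
r_3 = -8.0675 / 16.3750 = -0.493

-0.493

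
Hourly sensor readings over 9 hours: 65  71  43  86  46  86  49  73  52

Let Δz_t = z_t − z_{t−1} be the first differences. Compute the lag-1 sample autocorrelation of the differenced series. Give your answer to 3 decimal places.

First differences Δz: 6, -28, 43, -40, 40, -37, 24, -21
Mean of differences = -1.6250
Numerator Σ(Δz_t−Δz̄)(Δz_{t+1}−Δz̄) = -7563.3906
Denominator Σ(Δz_t−Δz̄)² = 8233.8750
r_1(Δz) = -7563.3906 / 8233.8750 = -0.919

-0.919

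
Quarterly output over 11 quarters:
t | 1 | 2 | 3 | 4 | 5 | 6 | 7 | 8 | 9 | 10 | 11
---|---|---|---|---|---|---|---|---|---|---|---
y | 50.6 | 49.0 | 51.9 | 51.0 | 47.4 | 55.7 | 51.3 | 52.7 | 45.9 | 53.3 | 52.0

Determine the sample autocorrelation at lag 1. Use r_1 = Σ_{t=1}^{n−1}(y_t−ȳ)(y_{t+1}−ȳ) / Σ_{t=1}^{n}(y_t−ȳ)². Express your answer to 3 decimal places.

Mean ȳ = (50.6 + 49.0 + 51.9 + 51.0 + 47.4 + 55.7 + 51.3 + 52.7 + 45.9 + 53.3 + 52.0)/11 = 50.9818
Numerator Σ_{t=1}^{10}(y_t−ȳ)(y_{t+1}−ȳ) = -34.1149
Denominator Σ(y_t−ȳ)² = 75.2964
r_1 = -34.1149 / 75.2964 = -0.453

-0.453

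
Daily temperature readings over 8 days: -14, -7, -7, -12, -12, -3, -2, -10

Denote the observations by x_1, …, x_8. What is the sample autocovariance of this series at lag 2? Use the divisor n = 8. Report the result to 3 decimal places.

-8.629

Mean x̄ = (-14 − 7 − 7 − 12 − 12 − 3 − 2 − 10)/8 = -8.3750
Σ_{t=1}^{6}(x_t−x̄)(x_{t+2}−x̄) = -69.0313
γ_2 = -69.0313 / 8 = -8.629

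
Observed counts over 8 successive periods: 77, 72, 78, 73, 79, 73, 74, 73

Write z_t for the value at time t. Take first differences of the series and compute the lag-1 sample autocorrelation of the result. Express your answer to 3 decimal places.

First differences Δz: -5, 6, -5, 6, -6, 1, -1
Mean of differences = -0.5714
Numerator Σ(Δz_t−Δz̄)(Δz_{t+1}−Δz̄) = -132.1837
Denominator Σ(Δz_t−Δz̄)² = 157.7143
r_1(Δz) = -132.1837 / 157.7143 = -0.838

-0.838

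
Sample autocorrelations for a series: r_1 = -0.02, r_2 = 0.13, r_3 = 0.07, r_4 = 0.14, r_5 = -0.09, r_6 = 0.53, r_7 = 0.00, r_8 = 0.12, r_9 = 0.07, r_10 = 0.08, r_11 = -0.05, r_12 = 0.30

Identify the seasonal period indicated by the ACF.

The largest autocorrelation is r_6 = 0.53, with a weaker echo at lag 12 (0.30); the remaining lags stay at or below 0.14.
The dominant spike at lag 6 indicates a seasonal period of 6.

6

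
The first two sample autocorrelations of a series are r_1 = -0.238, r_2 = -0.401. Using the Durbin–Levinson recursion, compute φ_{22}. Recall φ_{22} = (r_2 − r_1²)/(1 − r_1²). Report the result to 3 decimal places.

-0.485

φ_{22} = (r_2 − r_1²) / (1 − r_1²)
r_1² = (-0.238)² = 0.056644
Numerator = -0.401 − 0.0566 = -0.4576; denominator = 1 − 0.0566 = 0.9434
φ_{22} = -0.4576 / 0.9434 = -0.485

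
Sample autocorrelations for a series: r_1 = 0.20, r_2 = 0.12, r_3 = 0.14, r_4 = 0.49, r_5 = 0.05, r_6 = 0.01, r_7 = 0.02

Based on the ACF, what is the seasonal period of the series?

The largest autocorrelation is r_4 = 0.49; the remaining lags stay at or below 0.20. The elevated value at lag 1 (0.20), dropping to 0.12 at lag 2, reflects decaying short-term dependence rather than seasonality.
The dominant spike at lag 4 indicates a seasonal period of 4.

4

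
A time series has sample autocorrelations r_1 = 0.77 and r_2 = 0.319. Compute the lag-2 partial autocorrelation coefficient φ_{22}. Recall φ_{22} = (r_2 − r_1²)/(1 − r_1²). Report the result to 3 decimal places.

-0.673

φ_{22} = (r_2 − r_1²) / (1 − r_1²)
r_1² = (0.77)² = 0.5929
Numerator = 0.319 − 0.5929 = -0.2739; denominator = 1 − 0.5929 = 0.4071
φ_{22} = -0.2739 / 0.4071 = -0.673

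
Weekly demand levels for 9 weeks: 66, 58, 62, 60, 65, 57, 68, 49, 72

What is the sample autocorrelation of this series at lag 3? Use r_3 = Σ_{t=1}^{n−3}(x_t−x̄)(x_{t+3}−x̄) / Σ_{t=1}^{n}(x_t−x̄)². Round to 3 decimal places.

-0.324

Mean x̄ = (66 + 58 + 62 + 60 + 65 + 57 + 68 + 49 + 72)/9 = 61.8889
Σ(x_t−x̄)(x_{t+3}−x̄) = (-7.7654) + (-12.0988) + (-0.5432) + (-11.5432) + (-40.0988) + (-49.4321) = -121.4815
Denominator Σ(x_t−x̄)² = 374.8889
r_3 = -121.4815 / 374.8889 = -0.324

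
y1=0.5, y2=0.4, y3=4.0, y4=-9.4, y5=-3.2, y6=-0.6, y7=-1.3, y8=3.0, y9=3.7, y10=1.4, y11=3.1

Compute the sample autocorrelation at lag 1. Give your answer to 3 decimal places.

0.092

Mean ȳ = (0.5 + 0.4 + 4.0 − 9.4 − 3.2 − 0.6 − 1.3 + 3.0 + 3.7 + 1.4 + 3.1)/11 = 0.1455
Numerator Σ_{t=1}^{10}(y_t−ȳ)(y_{t+1}−ȳ) = 13.9698
Denominator Σ(y_t−ȳ)² = 151.0873
r_1 = 13.9698 / 151.0873 = 0.092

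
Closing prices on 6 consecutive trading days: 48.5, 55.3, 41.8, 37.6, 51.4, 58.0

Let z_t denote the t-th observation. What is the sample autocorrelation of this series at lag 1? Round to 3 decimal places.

0.083

Mean z̄ = (48.5 + 55.3 + 41.8 + 37.6 + 51.4 + 58.0)/6 = 48.7667
Σ(z_t−z̄)(z_{t+1}−z̄) = (-1.7422) + (-45.5156) + (77.7944) + (-29.4056) + (24.3144) = 25.4456
Denominator Σ(z_t−z̄)² = 308.1733
r_1 = 25.4456 / 308.1733 = 0.083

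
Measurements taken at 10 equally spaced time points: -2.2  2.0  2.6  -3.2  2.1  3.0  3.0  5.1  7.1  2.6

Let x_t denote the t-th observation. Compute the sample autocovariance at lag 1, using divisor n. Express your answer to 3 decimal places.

1.819

Mean x̄ = (-2.2 + 2.0 + 2.6 − 3.2 + 2.1 + 3.0 + 3.0 + 5.1 + 7.1 + 2.6)/10 = 2.2100
Σ_{t=1}^{9}(x_t−x̄)(x_{t+1}−x̄) = 18.1889
γ_1 = 18.1889 / 10 = 1.819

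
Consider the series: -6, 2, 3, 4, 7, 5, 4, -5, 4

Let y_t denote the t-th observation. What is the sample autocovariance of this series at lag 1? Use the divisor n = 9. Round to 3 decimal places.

0.556

Mean ȳ = (-6 + 2 + 3 + 4 + 7 + 5 + 4 − 5 + 4)/9 = 2.0000
Σ_{t=1}^{8}(y_t−ȳ)(y_{t+1}−ȳ) = 5.0000
γ_1 = 5.0000 / 9 = 0.556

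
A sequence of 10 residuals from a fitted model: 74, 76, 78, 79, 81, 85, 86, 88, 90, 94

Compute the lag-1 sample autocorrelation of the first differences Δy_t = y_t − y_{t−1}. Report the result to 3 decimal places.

First differences Δy: 2, 2, 1, 2, 4, 1, 2, 2, 4
Mean of differences = 2.2222
Numerator Σ(Δy_t−Δȳ)(Δy_{t+1}−Δȳ) = -2.0494
Denominator Σ(Δy_t−Δȳ)² = 9.5556
r_1(Δy) = -2.0494 / 9.5556 = -0.214

-0.214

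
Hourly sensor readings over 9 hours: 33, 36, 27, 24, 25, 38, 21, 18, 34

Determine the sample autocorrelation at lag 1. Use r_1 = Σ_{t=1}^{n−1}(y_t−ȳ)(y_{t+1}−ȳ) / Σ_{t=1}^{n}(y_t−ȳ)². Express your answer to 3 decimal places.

-0.098

Mean ȳ = (33 + 36 + 27 + 24 + 25 + 38 + 21 + 18 + 34)/9 = 28.4444
Numerator Σ_{t=1}^{8}(y_t−ȳ)(y_{t+1}−ȳ) = -39.0864
Denominator Σ(y_t−ȳ)² = 398.2222
r_1 = -39.0864 / 398.2222 = -0.098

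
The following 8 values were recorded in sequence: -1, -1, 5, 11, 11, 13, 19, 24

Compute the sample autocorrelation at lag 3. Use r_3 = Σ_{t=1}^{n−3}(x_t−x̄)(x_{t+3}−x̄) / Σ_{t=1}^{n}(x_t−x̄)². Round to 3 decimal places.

-0.026

Mean x̄ = (-1 − 1 + 5 + 11 + 11 + 13 + 19 + 24)/8 = 10.1250
Σ(x_t−x̄)(x_{t+3}−x̄) = (-9.7344) + (-9.7344) + (-14.7344) + (7.7656) + (12.1406) = -14.2969
Denominator Σ(x_t−x̄)² = 554.8750
r_3 = -14.2969 / 554.8750 = -0.026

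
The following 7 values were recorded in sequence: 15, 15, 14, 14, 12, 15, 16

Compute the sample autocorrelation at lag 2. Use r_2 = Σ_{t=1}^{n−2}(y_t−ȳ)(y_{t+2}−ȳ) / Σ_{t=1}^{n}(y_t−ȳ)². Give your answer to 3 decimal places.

Mean ȳ = (15 + 15 + 14 + 14 + 12 + 15 + 16)/7 = 14.4286
Numerator Σ_{t=1}^{5}(y_t−ȳ)(y_{t+2}−ȳ) = -3.5102
Denominator Σ(y_t−ȳ)² = 9.7143
r_2 = -3.5102 / 9.7143 = -0.361

-0.361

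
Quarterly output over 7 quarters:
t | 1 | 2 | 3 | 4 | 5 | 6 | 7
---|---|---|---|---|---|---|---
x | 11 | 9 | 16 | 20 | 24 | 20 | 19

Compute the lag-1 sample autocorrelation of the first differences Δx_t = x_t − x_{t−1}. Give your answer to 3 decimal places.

First differences Δx: -2, 7, 4, 4, -4, -1
Mean of differences = 1.3333
Numerator Σ(Δx_t−Δx̄)(Δx_{t+1}−Δx̄) = 1.5556
Denominator Σ(Δx_t−Δx̄)² = 91.3333
r_1(Δx) = 1.5556 / 91.3333 = 0.017

0.017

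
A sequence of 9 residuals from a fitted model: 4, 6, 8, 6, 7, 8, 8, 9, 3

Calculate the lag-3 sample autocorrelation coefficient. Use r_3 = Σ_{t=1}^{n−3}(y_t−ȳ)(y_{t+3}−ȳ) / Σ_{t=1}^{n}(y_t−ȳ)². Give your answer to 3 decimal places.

Mean ȳ = (4 + 6 + 8 + 6 + 7 + 8 + 8 + 9 + 3)/9 = 6.5556
Σ(y_t−ȳ)(y_{t+3}−ȳ) = (1.4198) + (-0.2469) + (2.0864) + (-0.8025) + (1.0864) + (-5.1358) = -1.5926
Denominator Σ(y_t−ȳ)² = 32.2222
r_3 = -1.5926 / 32.2222 = -0.049

-0.049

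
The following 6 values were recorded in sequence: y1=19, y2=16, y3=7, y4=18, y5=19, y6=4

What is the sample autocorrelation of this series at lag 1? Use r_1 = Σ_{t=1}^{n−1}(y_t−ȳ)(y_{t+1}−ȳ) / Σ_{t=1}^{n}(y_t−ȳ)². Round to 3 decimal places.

Mean ȳ = (19 + 16 + 7 + 18 + 19 + 4)/6 = 13.8333
Deviations from mean: 5.1667, 2.1667, -6.8333, 4.1667, 5.1667, -9.8333
Σ(y_t−ȳ)(y_{t+1}−ȳ) = (11.1944) + (-14.8056) + (-28.4722) + (21.5278) + (-50.8056) = -61.3611
Denominator Σ(y_t−ȳ)² = 218.8333
r_1 = -61.3611 / 218.8333 = -0.280

-0.280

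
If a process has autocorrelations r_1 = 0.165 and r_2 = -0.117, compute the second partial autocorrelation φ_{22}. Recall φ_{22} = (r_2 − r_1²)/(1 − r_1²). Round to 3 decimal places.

-0.148

φ_{22} = (r_2 − r_1²) / (1 − r_1²)
r_1² = (0.165)² = 0.027225
Numerator = -0.117 − 0.0272 = -0.1442; denominator = 1 − 0.0272 = 0.9728
φ_{22} = -0.1442 / 0.9728 = -0.148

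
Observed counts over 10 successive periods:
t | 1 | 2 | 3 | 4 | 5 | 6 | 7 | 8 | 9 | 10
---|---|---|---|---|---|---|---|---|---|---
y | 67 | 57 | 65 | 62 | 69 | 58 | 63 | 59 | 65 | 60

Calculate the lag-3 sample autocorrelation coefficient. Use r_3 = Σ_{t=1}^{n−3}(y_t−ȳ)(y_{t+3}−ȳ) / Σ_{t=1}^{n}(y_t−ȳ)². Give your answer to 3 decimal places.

-0.587

Mean ȳ = (67 + 57 + 65 + 62 + 69 + 58 + 63 + 59 + 65 + 60)/10 = 62.5000
Σ(y_t−ȳ)(y_{t+3}−ȳ) = (-2.2500) + (-35.7500) + (-11.2500) + (-0.2500) + (-22.7500) + (-11.2500) + (-1.2500) = -84.7500
Denominator Σ(y_t−ȳ)² = 144.5000
r_3 = -84.7500 / 144.5000 = -0.587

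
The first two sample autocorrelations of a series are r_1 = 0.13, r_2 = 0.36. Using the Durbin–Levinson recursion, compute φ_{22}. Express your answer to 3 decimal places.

φ_{22} = (r_2 − r_1²) / (1 − r_1²)
r_1² = (0.13)² = 0.0169
Numerator = 0.36 − 0.0169 = 0.3431; denominator = 1 − 0.0169 = 0.9831
φ_{22} = 0.3431 / 0.9831 = 0.349

0.349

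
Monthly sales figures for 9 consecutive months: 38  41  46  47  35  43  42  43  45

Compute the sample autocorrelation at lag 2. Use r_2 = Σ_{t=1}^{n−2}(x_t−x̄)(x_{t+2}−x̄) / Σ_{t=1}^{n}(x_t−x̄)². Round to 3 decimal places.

Mean x̄ = (38 + 41 + 46 + 47 + 35 + 43 + 42 + 43 + 45)/9 = 42.2222
Numerator Σ_{t=1}^{7}(x_t−x̄)(x_{t+2}−x̄) = -43.7654
Denominator Σ(x_t−x̄)² = 117.5556
r_2 = -43.7654 / 117.5556 = -0.372

-0.372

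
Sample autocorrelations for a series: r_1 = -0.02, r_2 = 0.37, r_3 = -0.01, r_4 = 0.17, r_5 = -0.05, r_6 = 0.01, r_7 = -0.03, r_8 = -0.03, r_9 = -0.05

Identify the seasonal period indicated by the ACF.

The largest autocorrelation is r_2 = 0.37, with a weaker echo at lag 4 (0.17); the remaining lags stay at or below 0.01.
The dominant spike at lag 2 indicates a seasonal period of 2.

2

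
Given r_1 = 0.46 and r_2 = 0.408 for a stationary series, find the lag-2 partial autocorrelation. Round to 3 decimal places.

φ_{22} = (r_2 − r_1²) / (1 − r_1²)
r_1² = (0.46)² = 0.2116
Numerator = 0.408 − 0.2116 = 0.1964; denominator = 1 − 0.2116 = 0.7884
φ_{22} = 0.1964 / 0.7884 = 0.249

0.249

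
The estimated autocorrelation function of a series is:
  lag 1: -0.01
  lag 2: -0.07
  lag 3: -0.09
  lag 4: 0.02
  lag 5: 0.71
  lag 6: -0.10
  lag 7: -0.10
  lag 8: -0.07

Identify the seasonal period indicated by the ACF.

5

The largest autocorrelation is r_5 = 0.71; the remaining lags stay at or below 0.02.
The dominant spike at lag 5 indicates a seasonal period of 5.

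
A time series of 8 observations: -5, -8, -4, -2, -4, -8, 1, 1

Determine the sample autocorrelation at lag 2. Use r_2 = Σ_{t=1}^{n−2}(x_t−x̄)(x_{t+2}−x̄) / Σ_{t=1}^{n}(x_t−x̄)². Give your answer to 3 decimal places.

Mean x̄ = (-5 − 8 − 4 − 2 − 4 − 8 + 1 + 1)/8 = -3.6250
Deviations from mean: -1.3750, -4.3750, -0.3750, 1.6250, -0.3750, -4.3750, 4.6250, 4.6250
Numerator Σ_{t=1}^{6}(x_t−x̄)(x_{t+2}−x̄) = -35.5313
Denominator Σ(x_t−x̄)² = 85.8750
r_2 = -35.5313 / 85.8750 = -0.414

-0.414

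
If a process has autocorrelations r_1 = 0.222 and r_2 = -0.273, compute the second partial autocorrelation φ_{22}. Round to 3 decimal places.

-0.339

φ_{22} = (r_2 − r_1²) / (1 − r_1²)
r_1² = (0.222)² = 0.049284
Numerator = -0.273 − 0.0493 = -0.3223; denominator = 1 − 0.0493 = 0.9507
φ_{22} = -0.3223 / 0.9507 = -0.339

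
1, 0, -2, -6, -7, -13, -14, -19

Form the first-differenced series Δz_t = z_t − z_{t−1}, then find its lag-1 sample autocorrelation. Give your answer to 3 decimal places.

-0.639

First differences Δz: -1, -2, -4, -1, -6, -1, -5
Mean of differences = -2.8571
Numerator Σ(Δz_t−Δz̄)(Δz_{t+1}−Δz̄) = -17.1633
Denominator Σ(Δz_t−Δz̄)² = 26.8571
r_1(Δz) = -17.1633 / 26.8571 = -0.639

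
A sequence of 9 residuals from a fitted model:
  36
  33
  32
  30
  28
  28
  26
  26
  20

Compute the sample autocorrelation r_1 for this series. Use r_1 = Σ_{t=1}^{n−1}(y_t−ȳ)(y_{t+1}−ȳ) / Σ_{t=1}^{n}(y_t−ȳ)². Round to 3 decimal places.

0.467

Mean ȳ = (36 + 33 + 32 + 30 + 28 + 28 + 26 + 26 + 20)/9 = 28.7778
Numerator Σ_{t=1}^{8}(y_t−ȳ)(y_{t+1}−ȳ) = 81.9506
Denominator Σ(y_t−ȳ)² = 175.5556
r_1 = 81.9506 / 175.5556 = 0.467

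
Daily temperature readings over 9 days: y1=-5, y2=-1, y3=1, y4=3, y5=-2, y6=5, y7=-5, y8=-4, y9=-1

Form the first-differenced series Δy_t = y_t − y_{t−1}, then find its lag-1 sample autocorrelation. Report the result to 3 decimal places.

First differences Δy: 4, 2, 2, -5, 7, -10, 1, 3
Mean of differences = 0.5000
Numerator Σ(Δy_t−Δȳ)(Δy_{t+1}−Δȳ) = -108.7500
Denominator Σ(Δy_t−Δȳ)² = 206.0000
r_1(Δy) = -108.7500 / 206.0000 = -0.528

-0.528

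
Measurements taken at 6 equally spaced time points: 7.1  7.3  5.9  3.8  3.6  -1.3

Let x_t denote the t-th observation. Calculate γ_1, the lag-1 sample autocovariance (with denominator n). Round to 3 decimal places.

2.720

Mean x̄ = (7.1 + 7.3 + 5.9 + 3.8 + 3.6 − 1.3)/6 = 4.4000
Deviations: 2.7000, 2.9000, 1.5000, -0.6000, -0.8000, -5.7000
Σ_{t=1}^{5}(x_t−x̄)(x_{t+1}−x̄) = 16.3200
γ_1 = 16.3200 / 6 = 2.720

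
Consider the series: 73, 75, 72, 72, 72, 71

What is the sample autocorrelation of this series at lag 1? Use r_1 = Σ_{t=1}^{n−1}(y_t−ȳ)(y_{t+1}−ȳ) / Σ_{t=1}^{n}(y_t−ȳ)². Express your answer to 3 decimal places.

Mean ȳ = (73 + 75 + 72 + 72 + 72 + 71)/6 = 72.5000
Deviations from mean: 0.5000, 2.5000, -0.5000, -0.5000, -0.5000, -1.5000
Σ(y_t−ȳ)(y_{t+1}−ȳ) = (1.2500) + (-1.2500) + (0.2500) + (0.2500) + (0.7500) = 1.2500
Denominator Σ(y_t−ȳ)² = 9.5000
r_1 = 1.2500 / 9.5000 = 0.132

0.132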